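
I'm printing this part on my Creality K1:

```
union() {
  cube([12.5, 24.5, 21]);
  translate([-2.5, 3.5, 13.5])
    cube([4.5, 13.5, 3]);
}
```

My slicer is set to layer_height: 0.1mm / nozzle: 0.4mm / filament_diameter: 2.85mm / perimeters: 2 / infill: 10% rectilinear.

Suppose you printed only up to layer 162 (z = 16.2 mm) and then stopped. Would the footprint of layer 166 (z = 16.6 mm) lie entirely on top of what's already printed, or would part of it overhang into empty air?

entirely on top

Compare the two slices. At z = 16.2: the cube is present — its section is the full 12.5×24.5 rectangle (area 306.25 mm²); the cube at (-2.5, 3.5) is present — its section is the full 4.5×13.5 rectangle (area 60.75 mm²); Taking the union: the regions partially overlap — summed areas 367.00 mm² minus the doubly-counted overlap 27.00 mm² gives 340.00 mm² — area = 340.00 mm². At z = 16.6: the cube is present — its section is the full 12.5×24.5 rectangle (area 306.25 mm²); the cube at (-2.5, 3.5) is absent (z outside [13.5, 16.5]); Combining (union): only the 12.5×24.5 cube is present, so the union is just that shape — area = 306.25 mm². Checking containment: the cross-section at z = 16.6 is a subset of the cross-section at z = 16.2.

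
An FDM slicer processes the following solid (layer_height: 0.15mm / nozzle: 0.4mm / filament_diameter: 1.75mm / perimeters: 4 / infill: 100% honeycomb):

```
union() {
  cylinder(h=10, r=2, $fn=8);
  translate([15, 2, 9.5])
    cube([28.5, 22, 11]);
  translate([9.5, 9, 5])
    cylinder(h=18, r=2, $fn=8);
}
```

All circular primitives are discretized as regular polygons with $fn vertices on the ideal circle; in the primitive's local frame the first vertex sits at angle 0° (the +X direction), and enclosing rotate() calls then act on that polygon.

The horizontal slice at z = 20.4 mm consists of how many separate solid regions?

At z = 20.4 mm: the cylinder is absent (z outside [0, 10]); the cube at (15, 2) is present — its section is the full 28.5×22 rectangle; the cylinder at (9.5, 9): section is a regular 8-gon, circumradius r=2; Merging all regions: the 2 present regions are separate (no shared area or edge), so areas and boundary lengths simply add and each stays a separate island — 2 connected regions. The result has 2 disconnected regions.

2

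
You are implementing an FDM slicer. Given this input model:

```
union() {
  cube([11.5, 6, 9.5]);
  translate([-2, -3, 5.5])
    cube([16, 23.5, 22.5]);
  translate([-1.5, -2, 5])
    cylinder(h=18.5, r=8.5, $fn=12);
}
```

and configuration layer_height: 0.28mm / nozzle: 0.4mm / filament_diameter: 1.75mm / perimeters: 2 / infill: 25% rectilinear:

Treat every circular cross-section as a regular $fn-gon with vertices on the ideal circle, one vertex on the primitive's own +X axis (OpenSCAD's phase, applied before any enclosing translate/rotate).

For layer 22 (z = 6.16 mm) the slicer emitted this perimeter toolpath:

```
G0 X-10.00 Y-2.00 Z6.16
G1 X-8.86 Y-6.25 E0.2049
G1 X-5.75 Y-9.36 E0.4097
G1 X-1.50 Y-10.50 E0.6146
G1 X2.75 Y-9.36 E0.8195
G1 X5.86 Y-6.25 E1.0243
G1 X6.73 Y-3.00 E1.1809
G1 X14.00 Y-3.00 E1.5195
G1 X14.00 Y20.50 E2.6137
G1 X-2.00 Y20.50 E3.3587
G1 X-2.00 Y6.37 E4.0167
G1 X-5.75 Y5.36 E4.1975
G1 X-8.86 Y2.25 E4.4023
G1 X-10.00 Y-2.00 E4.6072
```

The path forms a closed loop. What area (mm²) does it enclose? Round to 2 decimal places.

Apply the shoelace formula to the sequence of (X, Y) vertices; enclosed area = 525.46 mm².

525.46 mm²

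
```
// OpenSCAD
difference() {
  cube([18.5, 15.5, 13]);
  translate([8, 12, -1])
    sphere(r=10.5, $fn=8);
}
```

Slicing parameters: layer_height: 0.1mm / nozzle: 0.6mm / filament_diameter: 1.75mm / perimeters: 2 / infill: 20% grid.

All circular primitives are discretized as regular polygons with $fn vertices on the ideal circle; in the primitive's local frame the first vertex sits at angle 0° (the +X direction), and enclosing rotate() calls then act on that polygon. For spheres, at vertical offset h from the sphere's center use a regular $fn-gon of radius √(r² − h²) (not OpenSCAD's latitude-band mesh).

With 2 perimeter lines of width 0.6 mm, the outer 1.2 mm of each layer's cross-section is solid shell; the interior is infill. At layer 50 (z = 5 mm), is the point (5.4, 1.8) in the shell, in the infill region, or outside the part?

At z = 5 mm: the 18.5×15.5 cube contributes its full rectangle; the r=10.5 sphere at (8, 12) slices to a regular 8-gon of circumradius 8.617 (√(r²−h²) with h=6 from center); Subtracting the remaining from the first: starting from the 18.5×15.5 cube, the r=10.5 sphere at (8, 12) partially overlaps it — only the 159.33 mm² overlap (of its 210.01 mm²) is removed, clipping the outline — 2 connected regions. Overall, the cross-section has 2 separate islands. The nearest boundary edge runs (18.50, 0.00)→(0.00, 0.00); distance from the point to it = 1.80 mm. (Shell/infill is judged within the island containing the point — the largest one.) The point is inside the cross-section and 1.80 mm from the nearest boundary — more than the 1.2 mm shell width (2 × 0.6), so it's in the infill interior.

infill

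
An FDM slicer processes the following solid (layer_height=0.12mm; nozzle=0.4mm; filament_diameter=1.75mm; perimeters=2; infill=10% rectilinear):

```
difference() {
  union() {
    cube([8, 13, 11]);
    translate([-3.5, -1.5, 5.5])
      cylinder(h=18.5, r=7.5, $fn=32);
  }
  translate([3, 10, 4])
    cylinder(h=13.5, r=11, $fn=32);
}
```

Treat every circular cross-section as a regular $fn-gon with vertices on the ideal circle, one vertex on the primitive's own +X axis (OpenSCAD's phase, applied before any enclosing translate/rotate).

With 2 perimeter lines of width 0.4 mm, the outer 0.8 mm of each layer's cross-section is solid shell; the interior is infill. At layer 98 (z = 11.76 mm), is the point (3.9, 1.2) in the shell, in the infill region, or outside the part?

At z = 11.76 mm: the cube does not reach this height (z outside [0, 11]); the r=7.5 cylinder at (-3.5, -1.5) contributes a regular 32-gon of circumradius 7.5; Combining (union): only the r=7.5 cylinder at (-3.5, -1.5) is present, so the union is just that shape — 1 connected region; the cylinder at (3, 10): section is a regular 32-gon, circumradius r=11; Taking the first minus the rest: starting from that combined region, the r=11 cylinder at (3, 10) partially overlaps it — only the 45.07 mm² overlap (of its 377.69 mm²) is removed, clipping the outline — 1 connected region. Overall, the cross-section is a single solid region. The nearest boundary edge runs (3.00, -1.00)→(3.94, -0.91); distance from the point to it = 2.11 mm. The point is not inside any of the regions above, so it lies outside the cross-section (2.11 mm from the nearest boundary).

outside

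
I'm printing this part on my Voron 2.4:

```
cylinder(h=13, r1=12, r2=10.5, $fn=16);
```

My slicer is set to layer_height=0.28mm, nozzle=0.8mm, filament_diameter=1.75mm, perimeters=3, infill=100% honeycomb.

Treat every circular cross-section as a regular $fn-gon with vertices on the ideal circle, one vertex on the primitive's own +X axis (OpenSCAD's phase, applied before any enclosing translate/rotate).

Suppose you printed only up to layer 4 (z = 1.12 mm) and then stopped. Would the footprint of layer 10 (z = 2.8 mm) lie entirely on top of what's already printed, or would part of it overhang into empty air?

Compare the two slices. At z = 1.12: the cone contributes a regular 16-gon of circumradius 11.871 (interpolated between r1=12 and r2=10.5 at t=0.086) (area = (16/2)·11.871²·sin(360°/16) = 431.41 mm²). At z = 2.8: the cone contributes a regular 16-gon of circumradius 11.677 (interpolated between r1=12 and r2=10.5 at t=0.215) (area = (16/2)·11.677²·sin(360°/16) = 417.43 mm²). Checking containment: the cross-section at z = 2.8 is a subset of the cross-section at z = 1.12.

entirely on top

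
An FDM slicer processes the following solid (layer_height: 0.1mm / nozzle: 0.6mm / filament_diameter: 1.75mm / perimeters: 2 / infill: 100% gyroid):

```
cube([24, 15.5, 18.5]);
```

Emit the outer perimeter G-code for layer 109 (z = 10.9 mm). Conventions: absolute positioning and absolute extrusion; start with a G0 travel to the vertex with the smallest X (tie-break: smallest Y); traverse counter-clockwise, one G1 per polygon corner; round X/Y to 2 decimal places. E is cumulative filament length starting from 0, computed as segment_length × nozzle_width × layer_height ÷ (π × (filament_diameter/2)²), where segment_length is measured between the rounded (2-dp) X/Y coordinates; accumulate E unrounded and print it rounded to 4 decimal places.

G0 X0.00 Y0.00 Z10.90
G1 X24.00 Y0.00 E0.5987
G1 X24.00 Y15.50 E0.9853
G1 X0.00 Y15.50 E1.5840
G1 X0.00 Y0.00 E1.9707

At z = 10.9 mm: the 24×15.5 cube contributes its full rectangle. The outline is a single polygon with 4 vertices. Extrusion per mm of travel: 0.6 × 0.1 / (π × 0.875²) = 0.024945. Accumulating E over each segment gives final E = 1.9707.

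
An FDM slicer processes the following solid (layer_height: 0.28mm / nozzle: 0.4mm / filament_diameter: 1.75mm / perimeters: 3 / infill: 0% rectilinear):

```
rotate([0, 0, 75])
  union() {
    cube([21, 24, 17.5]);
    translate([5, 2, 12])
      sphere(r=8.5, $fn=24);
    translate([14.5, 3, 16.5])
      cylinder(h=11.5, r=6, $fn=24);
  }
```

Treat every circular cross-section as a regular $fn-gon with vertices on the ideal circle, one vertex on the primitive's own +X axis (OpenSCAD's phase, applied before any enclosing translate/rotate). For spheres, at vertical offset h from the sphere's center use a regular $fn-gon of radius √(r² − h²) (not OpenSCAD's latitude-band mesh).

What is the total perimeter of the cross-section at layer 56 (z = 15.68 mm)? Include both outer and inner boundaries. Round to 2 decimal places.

At z = 15.68 mm: the cube (footprint 21×24) is included at this height (perimeter 90.00 mm); the r=8.5 sphere at (5, 2) contributes a regular 24-gon of circumradius √(8.5²−3.68²) = 7.662 (perimeter = 2·24·7.662·sin(180°/24) = 48.00 mm); the cylinder at (14.5, 3) is absent (z outside [16.5, 28]); Combining (union): the regions partially overlap (shared area 105.78 mm²), so the edge portions inside another operand are dropped and the merged outline is re-measured after clipping — boundary = 98.38 mm; (whole slice rotated 75° about Z — lengths, areas and connectivity unchanged). Overall, the cross-section is a single solid region. Total boundary length (outer) = 98.38 mm.

98.38 mm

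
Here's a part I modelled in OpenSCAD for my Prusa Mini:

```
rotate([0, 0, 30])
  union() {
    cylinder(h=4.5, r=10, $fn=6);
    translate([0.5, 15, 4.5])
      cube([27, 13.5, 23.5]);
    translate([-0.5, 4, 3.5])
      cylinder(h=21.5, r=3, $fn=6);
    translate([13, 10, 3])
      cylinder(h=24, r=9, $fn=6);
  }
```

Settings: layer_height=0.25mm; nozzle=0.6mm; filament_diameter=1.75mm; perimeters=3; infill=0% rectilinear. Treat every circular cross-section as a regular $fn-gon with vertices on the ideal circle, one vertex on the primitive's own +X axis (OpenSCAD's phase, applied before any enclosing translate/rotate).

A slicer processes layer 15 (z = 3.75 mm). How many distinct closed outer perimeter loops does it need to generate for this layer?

At z = 3.75 mm: the cylinder: section is a regular 6-gon, circumradius r=10; the cube at (0.5, 15) is absent (z outside [4.5, 28]); the r=3 cylinder at (-0.5, 4) contributes a regular 6-gon of circumradius 3; the r=9 cylinder at (13, 10) gives a regular 6-gon of circumradius 9 (constant along its height); Taking the union: the regions partially overlap (shared area 24.84 mm²), so overlapping operands fuse into one piece — 1 connected region; (rotated 30° about Z; rotation is an isometry so areas/perimeters/island counts are preserved). The result has 1 disconnected region.

1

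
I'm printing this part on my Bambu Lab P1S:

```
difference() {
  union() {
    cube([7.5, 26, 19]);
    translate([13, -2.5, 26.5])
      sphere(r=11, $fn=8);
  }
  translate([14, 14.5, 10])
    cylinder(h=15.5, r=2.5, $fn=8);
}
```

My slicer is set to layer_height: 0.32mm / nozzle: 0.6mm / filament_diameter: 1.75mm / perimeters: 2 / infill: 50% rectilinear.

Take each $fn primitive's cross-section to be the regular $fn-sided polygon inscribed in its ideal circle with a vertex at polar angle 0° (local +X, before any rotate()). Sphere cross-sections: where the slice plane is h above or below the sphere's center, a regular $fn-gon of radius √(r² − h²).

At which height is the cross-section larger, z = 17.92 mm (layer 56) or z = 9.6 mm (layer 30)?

layer 56 (z = 17.92 mm)

Layer 56 (z = 17.92): the cube (footprint 7.5×26) is included at this height (area 195.00 mm²); the sphere at (13, -2.5): section is a regular 8-gon, circumradius = √(r²−h²) = √(11²−8.58²) = 6.884 (area = (8/2)·6.884²·sin(360°/8) = 134.02 mm²); Combining (union): the regions partially overlap — summed areas 329.02 mm² minus the doubly-counted overlap 0.15 mm² gives 328.87 mm² — area = 328.87 mm²; the cylinder at (14, 14.5): section is a regular 8-gon, circumradius r=2.5 (area = (8/2)·2.500²·sin(360°/8) = 17.68 mm²); Subtracting the remaining from the first: starting from the result so far (328.87 mm²), the r=2.5 cylinder at (14, 14.5) misses the remaining region (no effect) — area = 328.87 mm². So its area = 328.87 mm². Layer 30 (z = 9.6): the cube (footprint 7.5×26) is included at this height (area 195.00 mm²); the sphere at (13, -2.5) is not intersected at this z (|z−center|=16.900 > r=11); Combining (union): only the 7.5×26 cube is present, so the union is just that shape — area = 195.00 mm²; the cylinder at (14, 14.5) is absent (z outside [10, 25.5]); Subtracting the remaining from the first: none of the subtracted shapes is present at this height, so that combined region is unchanged — area = 195.00 mm². So its area = 195.00 mm². Layer 56 is larger (328.87 vs 195.00 mm²).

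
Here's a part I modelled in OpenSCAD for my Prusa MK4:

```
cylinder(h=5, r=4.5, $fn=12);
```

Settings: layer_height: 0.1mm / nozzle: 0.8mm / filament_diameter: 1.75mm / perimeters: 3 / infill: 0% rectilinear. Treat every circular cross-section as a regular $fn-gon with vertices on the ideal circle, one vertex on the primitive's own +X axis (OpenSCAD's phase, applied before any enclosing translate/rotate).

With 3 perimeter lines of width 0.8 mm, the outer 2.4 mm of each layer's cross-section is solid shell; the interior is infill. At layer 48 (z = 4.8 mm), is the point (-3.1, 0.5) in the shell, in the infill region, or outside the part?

shell

At z = 4.8 mm: the r=4.5 cylinder gives a regular 12-gon of circumradius 4.5 (constant along its height). Overall, the cross-section is a single solid region. The nearest boundary edge runs (-3.90, 2.25)→(-4.50, 0.00); distance from the point to it = 1.22 mm. The point is inside the cross-section, 1.22 mm from the nearest boundary — within the 2.4 mm shell band (3 × 0.8).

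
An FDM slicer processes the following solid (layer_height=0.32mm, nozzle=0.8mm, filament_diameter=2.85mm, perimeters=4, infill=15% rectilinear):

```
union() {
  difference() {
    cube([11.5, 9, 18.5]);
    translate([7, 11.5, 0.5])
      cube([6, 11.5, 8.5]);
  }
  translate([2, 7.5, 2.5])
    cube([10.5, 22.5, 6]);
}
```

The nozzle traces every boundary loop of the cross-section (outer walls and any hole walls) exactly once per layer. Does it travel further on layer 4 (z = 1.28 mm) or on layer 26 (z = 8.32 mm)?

Layer 4 (z = 1.28): the cube (footprint 11.5×9) is included at this height (perimeter 41.00 mm); the cube at (7, 11.5) (footprint 6×11.5) is included at this height (perimeter 35.00 mm); Taking the first minus the rest: starting from the 11.5×9 cube, the 6×11.5 cube at (7, 11.5) misses the remaining region (no effect) — boundary = 41.00 mm; the cube at (2, 7.5) is not intersected at this z (z outside [2.5, 8.5]); Merging all regions: only the result so far is present, so the union is just that shape — boundary = 41.00 mm. So its perimeter = 41.00 mm. Layer 26 (z = 8.32): the cube is present — its section is the full 11.5×9 rectangle (perimeter 41.00 mm); the cube at (7, 11.5) (footprint 6×11.5) is included at this height (perimeter 35.00 mm); Taking the first minus the rest: starting from the 11.5×9 cube, the 6×11.5 cube at (7, 11.5) misses the remaining region (no effect) — boundary = 41.00 mm; the cube at (2, 7.5) (footprint 10.5×22.5) is included at this height (perimeter 66.00 mm); Combining (union): the regions partially overlap (shared area 14.25 mm²), so the edge portions inside another operand are dropped and the merged outline is re-measured after clipping — boundary = 85.00 mm. So its perimeter = 85.00 mm. Layer 26 is larger (85.00 vs 41.00 mm).

layer 26 (z = 8.32 mm)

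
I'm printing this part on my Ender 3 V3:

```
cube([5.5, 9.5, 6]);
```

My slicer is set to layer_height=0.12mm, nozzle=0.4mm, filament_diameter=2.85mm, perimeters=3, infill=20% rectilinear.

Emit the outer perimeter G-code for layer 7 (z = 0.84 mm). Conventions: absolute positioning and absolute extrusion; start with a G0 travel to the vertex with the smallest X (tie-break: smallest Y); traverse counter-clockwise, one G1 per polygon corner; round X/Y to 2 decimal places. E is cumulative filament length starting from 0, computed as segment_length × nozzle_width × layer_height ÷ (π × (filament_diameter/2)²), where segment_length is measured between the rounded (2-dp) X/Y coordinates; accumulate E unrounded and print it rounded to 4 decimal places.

At z = 0.84 mm: the cube is present — its section is the full 5.5×9.5 rectangle. The outline is a single polygon with 4 vertices. Extrusion per mm of travel: 0.4 × 0.12 / (π × 1.425²) = 0.007524. Accumulating E over each segment gives final E = 0.2257.

G0 X0.00 Y0.00 Z0.84
G1 X5.50 Y0.00 E0.0414
G1 X5.50 Y9.50 E0.1129
G1 X0.00 Y9.50 E0.1542
G1 X0.00 Y0.00 E0.2257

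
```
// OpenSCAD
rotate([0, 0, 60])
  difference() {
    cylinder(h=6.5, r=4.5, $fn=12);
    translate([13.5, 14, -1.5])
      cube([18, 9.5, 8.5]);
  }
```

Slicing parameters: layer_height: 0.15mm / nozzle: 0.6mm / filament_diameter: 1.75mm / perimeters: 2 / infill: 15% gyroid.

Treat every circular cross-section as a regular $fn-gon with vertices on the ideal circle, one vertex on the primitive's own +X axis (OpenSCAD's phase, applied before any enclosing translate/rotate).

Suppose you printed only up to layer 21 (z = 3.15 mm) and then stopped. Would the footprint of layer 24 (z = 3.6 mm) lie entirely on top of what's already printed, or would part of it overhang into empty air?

Compare the two slices. At z = 3.15: the r=4.5 cylinder gives a regular 12-gon of circumradius 4.5 (constant along its height) (area = (12/2)·4.500²·sin(360°/12) = 60.75 mm²); the cube at (13.5, 14) is present — its section is the full 18×9.5 rectangle (area 171.00 mm²); Taking the first minus the rest: starting from the r=4.5 cylinder (60.75 mm²), the 18×9.5 cube at (13.5, 14) misses the remaining region (no effect) — area = 60.75 mm²; (whole slice rotated 60° about Z — lengths, areas and connectivity unchanged). At z = 3.6: the cylinder: section is a regular 12-gon, circumradius r=4.5 (area = (12/2)·4.500²·sin(360°/12) = 60.75 mm²); the cube at (13.5, 14) is present — its section is the full 18×9.5 rectangle (area 171.00 mm²); After the difference (first − rest): starting from the r=4.5 cylinder (60.75 mm²), the 18×9.5 cube at (13.5, 14) misses the remaining region (no effect) — area = 60.75 mm²; (rotated 60° about Z; rotation is an isometry so areas/perimeters/island counts are preserved). Checking containment: the cross-section at z = 3.6 is a subset of the cross-section at z = 3.15.

entirely on top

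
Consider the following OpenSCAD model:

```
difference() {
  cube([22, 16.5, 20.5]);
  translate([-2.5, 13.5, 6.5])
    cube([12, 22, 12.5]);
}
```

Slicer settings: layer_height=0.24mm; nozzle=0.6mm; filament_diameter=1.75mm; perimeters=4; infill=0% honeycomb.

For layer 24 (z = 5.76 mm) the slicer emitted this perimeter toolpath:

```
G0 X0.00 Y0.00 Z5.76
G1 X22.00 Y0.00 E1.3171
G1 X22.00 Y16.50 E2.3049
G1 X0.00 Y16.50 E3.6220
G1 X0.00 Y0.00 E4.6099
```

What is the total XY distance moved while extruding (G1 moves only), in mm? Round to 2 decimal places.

77.00 mm

Sum the Euclidean lengths of each G1 segment: total = 77.00 mm.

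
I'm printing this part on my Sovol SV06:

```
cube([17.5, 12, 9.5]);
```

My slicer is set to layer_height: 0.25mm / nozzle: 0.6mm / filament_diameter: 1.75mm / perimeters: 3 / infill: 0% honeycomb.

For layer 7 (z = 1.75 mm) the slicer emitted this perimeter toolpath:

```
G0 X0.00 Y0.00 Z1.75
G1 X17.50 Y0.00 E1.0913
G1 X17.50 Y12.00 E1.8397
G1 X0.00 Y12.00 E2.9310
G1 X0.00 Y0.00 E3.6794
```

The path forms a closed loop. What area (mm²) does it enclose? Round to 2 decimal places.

Apply the shoelace formula to the sequence of (X, Y) vertices; enclosed area = 210.00 mm².

210.00 mm²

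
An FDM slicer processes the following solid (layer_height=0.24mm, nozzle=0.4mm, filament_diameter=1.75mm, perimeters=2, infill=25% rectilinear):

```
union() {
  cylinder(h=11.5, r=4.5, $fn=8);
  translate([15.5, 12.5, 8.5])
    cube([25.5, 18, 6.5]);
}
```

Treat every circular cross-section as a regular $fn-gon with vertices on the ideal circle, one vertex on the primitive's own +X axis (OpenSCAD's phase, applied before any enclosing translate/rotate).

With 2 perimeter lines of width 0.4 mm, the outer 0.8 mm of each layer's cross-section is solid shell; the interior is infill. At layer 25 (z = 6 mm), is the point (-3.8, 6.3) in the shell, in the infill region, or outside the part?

At z = 6 mm: the r=4.5 cylinder contributes a regular 8-gon of circumradius 4.5; the cube at (15.5, 12.5) is absent (z outside [8.5, 15]); Merging all regions: only the r=4.5 cylinder is present, so the union is just that shape — 1 connected region. Overall, the cross-section is a single solid region. The nearest boundary edge runs (0.00, 4.50)→(-3.18, 3.18); distance from the point to it = 3.12 mm. The point is not inside any of the regions above, so it lies outside the cross-section (3.12 mm from the nearest boundary).

outside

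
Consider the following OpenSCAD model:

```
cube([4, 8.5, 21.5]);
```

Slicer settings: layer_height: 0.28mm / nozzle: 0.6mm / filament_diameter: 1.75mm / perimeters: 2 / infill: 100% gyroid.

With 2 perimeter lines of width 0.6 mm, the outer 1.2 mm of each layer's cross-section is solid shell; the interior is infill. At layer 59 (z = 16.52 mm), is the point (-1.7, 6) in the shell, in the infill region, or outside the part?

At z = 16.52 mm: the 4×8.5 cube contributes its full rectangle. Overall, the cross-section is a single solid region. The nearest boundary edge runs (0.00, 8.50)→(0.00, 0.00); distance from the point to it = 1.70 mm. The point is not inside any of the regions above, so it lies outside the cross-section (1.70 mm from the nearest boundary).

outside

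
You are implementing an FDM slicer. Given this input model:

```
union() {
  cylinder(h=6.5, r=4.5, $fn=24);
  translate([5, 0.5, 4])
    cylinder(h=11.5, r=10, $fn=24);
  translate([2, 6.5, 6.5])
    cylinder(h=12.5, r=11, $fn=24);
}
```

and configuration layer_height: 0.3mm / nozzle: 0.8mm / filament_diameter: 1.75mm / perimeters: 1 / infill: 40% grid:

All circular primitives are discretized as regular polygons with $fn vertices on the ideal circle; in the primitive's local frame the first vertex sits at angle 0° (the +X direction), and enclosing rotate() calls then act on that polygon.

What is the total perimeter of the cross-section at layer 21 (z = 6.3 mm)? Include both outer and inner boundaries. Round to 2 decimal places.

At z = 6.3 mm: the r=4.5 cylinder contributes a regular 24-gon of circumradius 4.5 (perimeter = 2·24·4.500·sin(180°/24) = 28.19 mm); the r=10 cylinder at (5, 0.5) contributes a regular 24-gon of circumradius 10 (perimeter = 2·24·10.000·sin(180°/24) = 62.65 mm); the cylinder at (2, 6.5) is not intersected at this z (z outside [6.5, 19]); Taking the union: the r=4.5 cylinder lies entirely inside the r=10 cylinder at (5, 0.5), so the union is just the r=10 cylinder at (5, 0.5) — boundary = 62.65 mm. Overall, the cross-section is a single solid region. Total boundary length (outer) = 62.65 mm.

62.65 mm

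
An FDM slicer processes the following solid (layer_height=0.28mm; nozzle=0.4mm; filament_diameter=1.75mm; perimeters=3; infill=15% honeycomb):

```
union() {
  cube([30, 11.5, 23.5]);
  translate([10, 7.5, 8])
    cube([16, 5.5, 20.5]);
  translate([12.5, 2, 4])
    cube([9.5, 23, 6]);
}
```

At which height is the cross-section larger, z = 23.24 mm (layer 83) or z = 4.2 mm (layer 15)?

Layer 83 (z = 23.24): the cube is present — its section is the full 30×11.5 rectangle (area 345.00 mm²); the cube at (10, 7.5) is present — its section is the full 16×5.5 rectangle (area 88.00 mm²); the cube at (12.5, 2) is absent (z outside [4, 10]); Taking the union: the regions partially overlap — summed areas 433.00 mm² minus the doubly-counted overlap 64.00 mm² gives 369.00 mm² — area = 369.00 mm². So its area = 369.00 mm². Layer 15 (z = 4.2): the 30×11.5 cube contributes its full rectangle (area 345.00 mm²); the cube at (10, 7.5) does not reach this height (z outside [8, 28.5]); the cube at (12.5, 2) (footprint 9.5×23) is included at this height (area 218.50 mm²); Combining (union): the regions partially overlap — summed areas 563.50 mm² minus the doubly-counted overlap 90.25 mm² gives 473.25 mm² — area = 473.25 mm². So its area = 473.25 mm². Layer 15 is larger (473.25 vs 369.00 mm²).

layer 15 (z = 4.2 mm)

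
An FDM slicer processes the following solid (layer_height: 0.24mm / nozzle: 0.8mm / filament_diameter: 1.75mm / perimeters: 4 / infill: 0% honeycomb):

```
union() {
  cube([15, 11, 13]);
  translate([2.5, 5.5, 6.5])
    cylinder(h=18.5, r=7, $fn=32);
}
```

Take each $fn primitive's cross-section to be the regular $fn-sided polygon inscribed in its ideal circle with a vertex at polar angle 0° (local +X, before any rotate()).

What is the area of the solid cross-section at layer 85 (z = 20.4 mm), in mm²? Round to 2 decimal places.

152.95 mm²

At z = 20.4 mm: the cube is not intersected at this z (z outside [0, 13]); the r=7 cylinder at (2.5, 5.5) gives a regular 32-gon of circumradius 7 (constant along its height) (area = (32/2)·7.000²·sin(360°/32) = 152.95 mm²); Combining (union): only the r=7 cylinder at (2.5, 5.5) is present, so the union is just that shape — area = 152.95 mm². Overall, the cross-section is a single solid region. Net area = 152.95 mm².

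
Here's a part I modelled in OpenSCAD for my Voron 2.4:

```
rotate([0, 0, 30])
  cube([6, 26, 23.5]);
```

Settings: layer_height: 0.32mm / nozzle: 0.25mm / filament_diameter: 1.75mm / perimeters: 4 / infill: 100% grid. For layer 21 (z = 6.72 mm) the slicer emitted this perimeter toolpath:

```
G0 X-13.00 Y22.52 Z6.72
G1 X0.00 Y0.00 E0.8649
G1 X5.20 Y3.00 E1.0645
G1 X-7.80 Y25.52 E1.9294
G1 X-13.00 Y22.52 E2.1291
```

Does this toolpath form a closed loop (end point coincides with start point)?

Start point (G0): (-13.00, 22.52). End point (last G1): the path returns to the start — closed.

yes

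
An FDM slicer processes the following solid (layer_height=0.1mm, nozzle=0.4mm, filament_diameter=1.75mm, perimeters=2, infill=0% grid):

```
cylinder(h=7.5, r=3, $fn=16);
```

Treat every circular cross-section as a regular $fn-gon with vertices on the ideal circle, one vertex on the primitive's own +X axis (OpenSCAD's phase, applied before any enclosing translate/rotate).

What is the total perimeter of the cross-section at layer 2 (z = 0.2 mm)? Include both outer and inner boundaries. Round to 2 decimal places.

At z = 0.2 mm: the r=3 cylinder gives a regular 16-gon of circumradius 3 (constant along its height) (perimeter = 2·16·3.000·sin(180°/16) = 18.73 mm). Overall, the cross-section is a single solid region. Total boundary length (outer) = 18.73 mm.

18.73 mm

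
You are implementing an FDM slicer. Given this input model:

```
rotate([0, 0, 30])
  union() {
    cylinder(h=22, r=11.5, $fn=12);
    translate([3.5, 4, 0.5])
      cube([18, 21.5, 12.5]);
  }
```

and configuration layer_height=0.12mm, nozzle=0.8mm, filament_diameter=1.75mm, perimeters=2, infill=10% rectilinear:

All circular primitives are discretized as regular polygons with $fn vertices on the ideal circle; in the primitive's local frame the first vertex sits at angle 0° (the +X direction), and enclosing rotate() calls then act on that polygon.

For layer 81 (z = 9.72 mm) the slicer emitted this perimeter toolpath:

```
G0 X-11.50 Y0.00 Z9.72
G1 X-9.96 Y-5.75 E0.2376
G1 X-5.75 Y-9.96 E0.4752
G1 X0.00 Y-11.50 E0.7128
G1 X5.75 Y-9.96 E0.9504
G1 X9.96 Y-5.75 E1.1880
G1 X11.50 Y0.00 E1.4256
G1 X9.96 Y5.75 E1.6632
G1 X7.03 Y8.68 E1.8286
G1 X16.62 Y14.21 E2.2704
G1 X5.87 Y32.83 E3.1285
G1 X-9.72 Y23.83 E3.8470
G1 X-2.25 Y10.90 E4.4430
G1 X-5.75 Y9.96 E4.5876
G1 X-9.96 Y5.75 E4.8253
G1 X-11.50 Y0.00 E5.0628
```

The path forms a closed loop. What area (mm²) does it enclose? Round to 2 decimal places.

Apply the shoelace formula to the sequence of (X, Y) vertices; enclosed area = 752.99 mm².

752.99 mm²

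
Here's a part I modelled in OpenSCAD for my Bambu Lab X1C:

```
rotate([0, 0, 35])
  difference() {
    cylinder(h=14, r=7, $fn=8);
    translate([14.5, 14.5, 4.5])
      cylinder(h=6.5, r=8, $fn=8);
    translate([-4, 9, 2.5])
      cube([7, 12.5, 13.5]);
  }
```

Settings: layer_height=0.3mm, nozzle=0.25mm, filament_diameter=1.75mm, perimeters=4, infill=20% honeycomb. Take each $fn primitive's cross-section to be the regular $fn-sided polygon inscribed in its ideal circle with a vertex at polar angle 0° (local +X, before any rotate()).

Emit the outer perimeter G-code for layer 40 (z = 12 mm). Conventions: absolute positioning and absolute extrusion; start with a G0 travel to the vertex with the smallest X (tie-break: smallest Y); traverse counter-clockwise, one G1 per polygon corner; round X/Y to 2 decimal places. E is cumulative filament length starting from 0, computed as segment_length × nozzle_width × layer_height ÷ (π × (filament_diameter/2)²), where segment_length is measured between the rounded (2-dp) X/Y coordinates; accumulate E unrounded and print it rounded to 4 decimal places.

At z = 12 mm: the r=7 cylinder contributes a regular 8-gon of circumradius 7; the cylinder at (14.5, 14.5) is not intersected at this z (z outside [4.5, 11]); the 7×12.5 cube at (-4, 9) contributes its full rectangle; After the difference (first − rest): starting from the r=7 cylinder, the 7×12.5 cube at (-4, 9) misses the remaining region (no effect) — 1 connected region; (whole slice rotated 35° about Z — lengths, areas and connectivity unchanged). The outline is a single polygon with 8 vertices. Extrusion per mm of travel: 0.25 × 0.3 / (π × 0.875²) = 0.031181. Accumulating E over each segment gives final E = 1.3361.

G0 X-6.89 Y1.22 Z12.00
G1 X-5.73 Y-4.02 E0.1673
G1 X-1.22 Y-6.89 E0.3340
G1 X4.02 Y-5.73 E0.5014
G1 X6.89 Y-1.22 E0.6681
G1 X5.73 Y4.02 E0.8354
G1 X1.22 Y6.89 E1.0021
G1 X-4.02 Y5.73 E1.1694
G1 X-6.89 Y1.22 E1.3361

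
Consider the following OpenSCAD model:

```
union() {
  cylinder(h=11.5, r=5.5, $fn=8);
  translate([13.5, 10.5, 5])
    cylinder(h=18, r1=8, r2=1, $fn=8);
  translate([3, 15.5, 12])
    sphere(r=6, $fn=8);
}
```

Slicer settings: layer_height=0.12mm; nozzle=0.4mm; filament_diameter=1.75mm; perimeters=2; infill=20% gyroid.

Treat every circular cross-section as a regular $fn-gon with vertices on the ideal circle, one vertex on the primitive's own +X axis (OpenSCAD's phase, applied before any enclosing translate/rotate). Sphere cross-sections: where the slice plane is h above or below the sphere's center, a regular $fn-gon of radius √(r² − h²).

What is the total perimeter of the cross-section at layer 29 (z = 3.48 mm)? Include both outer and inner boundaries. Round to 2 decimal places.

At z = 3.48 mm: the r=5.5 cylinder contributes a regular 8-gon of circumradius 5.5 (perimeter = 2·8·5.500·sin(180°/8) = 33.68 mm); the cone at (13.5, 10.5) is not intersected at this z (z outside [5, 23]); the sphere at (3, 15.5) is not intersected at this z (|z−center|=8.520 > r=6); Combining (union): only the r=5.5 cylinder is present, so the union is just that shape — boundary = 33.68 mm. Overall, the cross-section is a single solid region. Total boundary length (outer) = 33.68 mm.

33.68 mm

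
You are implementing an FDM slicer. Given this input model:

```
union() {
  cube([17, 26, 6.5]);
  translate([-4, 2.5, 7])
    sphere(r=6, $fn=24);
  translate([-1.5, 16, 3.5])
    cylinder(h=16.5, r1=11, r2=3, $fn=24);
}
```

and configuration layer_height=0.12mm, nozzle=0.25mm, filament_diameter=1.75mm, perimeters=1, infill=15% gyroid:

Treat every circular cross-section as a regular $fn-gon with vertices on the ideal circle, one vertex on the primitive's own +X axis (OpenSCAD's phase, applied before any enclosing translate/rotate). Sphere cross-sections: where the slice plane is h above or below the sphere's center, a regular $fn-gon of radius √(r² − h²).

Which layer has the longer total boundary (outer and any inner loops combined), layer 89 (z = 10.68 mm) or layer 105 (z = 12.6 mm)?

Layer 89 (z = 10.68): the cube does not reach this height (z outside [0, 6.5]); the r=6 sphere at (-4, 2.5) slices to a regular 24-gon of circumradius 4.739 (√(r²−h²) with h=3.68 from center) (perimeter = 2·24·4.739·sin(180°/24) = 29.69 mm); the cone at (-1.5, 16): at t=0.435 of its height the radius interpolates to r₁+(r₂−r₁)t = 7.519, giving a regular 24-gon of that circumradius (perimeter = 2·24·7.519·sin(180°/24) = 47.11 mm); Merging all regions: the 2 present regions are separate (no shared area or edge), so areas and boundary lengths simply add and each stays a separate island — boundary = 76.80 mm. So its perimeter = 76.80 mm. Layer 105 (z = 12.6): the cube is not intersected at this z (z outside [0, 6.5]); the r=6 sphere at (-4, 2.5) contributes a regular 24-gon of circumradius √(6²−5.6²) = 2.154 (perimeter = 2·24·2.154·sin(180°/24) = 13.50 mm); the cone at (-1.5, 16) contributes a regular 24-gon of circumradius 6.588 (interpolated between r1=11 and r2=3 at t=0.552) (perimeter = 2·24·6.588·sin(180°/24) = 41.27 mm); Merging all regions: the 2 present regions are separate (no shared area or edge), so areas and boundary lengths simply add and each stays a separate island — boundary = 54.77 mm. So its perimeter = 54.77 mm. Layer 89 is larger (76.80 vs 54.77 mm).

layer 89 (z = 10.68 mm)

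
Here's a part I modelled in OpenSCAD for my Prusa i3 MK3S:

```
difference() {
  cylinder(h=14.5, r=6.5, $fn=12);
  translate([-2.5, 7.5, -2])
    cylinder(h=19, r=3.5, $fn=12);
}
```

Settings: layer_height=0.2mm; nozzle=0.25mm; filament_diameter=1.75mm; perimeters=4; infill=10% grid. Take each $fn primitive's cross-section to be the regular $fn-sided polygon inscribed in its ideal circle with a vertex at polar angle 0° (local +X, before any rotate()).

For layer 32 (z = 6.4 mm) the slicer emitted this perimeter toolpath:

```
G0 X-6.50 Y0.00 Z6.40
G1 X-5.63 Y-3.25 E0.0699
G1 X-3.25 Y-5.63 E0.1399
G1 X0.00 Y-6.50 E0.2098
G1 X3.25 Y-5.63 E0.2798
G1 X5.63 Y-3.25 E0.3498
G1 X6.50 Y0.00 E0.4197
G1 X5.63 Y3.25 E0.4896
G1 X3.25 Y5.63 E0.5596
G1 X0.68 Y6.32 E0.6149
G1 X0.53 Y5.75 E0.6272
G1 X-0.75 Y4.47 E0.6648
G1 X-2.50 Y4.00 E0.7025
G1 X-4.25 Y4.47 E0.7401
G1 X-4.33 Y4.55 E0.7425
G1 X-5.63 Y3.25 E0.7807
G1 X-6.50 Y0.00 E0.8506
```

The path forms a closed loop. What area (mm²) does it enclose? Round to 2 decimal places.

Apply the shoelace formula to the sequence of (X, Y) vertices; enclosed area = 119.83 mm².

119.83 mm²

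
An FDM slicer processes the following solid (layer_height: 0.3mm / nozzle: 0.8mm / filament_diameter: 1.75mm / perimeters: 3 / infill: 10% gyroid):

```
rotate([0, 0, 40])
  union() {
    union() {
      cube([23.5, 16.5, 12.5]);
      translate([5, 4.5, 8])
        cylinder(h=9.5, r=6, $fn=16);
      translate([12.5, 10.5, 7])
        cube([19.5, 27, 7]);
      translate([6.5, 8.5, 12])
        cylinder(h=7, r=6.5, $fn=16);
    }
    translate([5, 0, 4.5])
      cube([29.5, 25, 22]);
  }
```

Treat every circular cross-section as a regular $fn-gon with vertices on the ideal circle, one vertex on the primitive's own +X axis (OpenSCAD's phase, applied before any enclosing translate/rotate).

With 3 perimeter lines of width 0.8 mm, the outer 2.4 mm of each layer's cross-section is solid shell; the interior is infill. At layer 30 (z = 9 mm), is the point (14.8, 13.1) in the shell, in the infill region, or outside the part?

shell

At z = 9 mm: the 23.5×16.5 cube contributes its full rectangle; the cylinder at (5, 4.5): section is a regular 16-gon, circumradius r=6; the cube at (12.5, 10.5) is present — its section is the full 19.5×27 rectangle; the cylinder at (6.5, 8.5) is absent (z outside [12, 19]); Combining (union): the regions partially overlap (shared area 164.76 mm²), so overlapping operands fuse into one piece — 1 connected region; the 29.5×25 cube at (5, 0) contributes its full rectangle; Combining (union): the regions partially overlap (shared area 522.00 mm²), so overlapping operands fuse into one piece — 1 connected region; (rotated 40° about Z; rotation is an isometry so areas/perimeters/island counts are preserved). Overall, the cross-section is a single solid region. Undo the 40° rotation: the query point maps to (19.758, 0.522) in the un-rotated model frame. The nearest boundary edge runs (23.50, 0.00)→(8.86, 0.00); distance from the point to it = 0.52 mm. The point is inside the cross-section, 0.52 mm from the nearest boundary — within the 2.4 mm shell band (3 × 0.8).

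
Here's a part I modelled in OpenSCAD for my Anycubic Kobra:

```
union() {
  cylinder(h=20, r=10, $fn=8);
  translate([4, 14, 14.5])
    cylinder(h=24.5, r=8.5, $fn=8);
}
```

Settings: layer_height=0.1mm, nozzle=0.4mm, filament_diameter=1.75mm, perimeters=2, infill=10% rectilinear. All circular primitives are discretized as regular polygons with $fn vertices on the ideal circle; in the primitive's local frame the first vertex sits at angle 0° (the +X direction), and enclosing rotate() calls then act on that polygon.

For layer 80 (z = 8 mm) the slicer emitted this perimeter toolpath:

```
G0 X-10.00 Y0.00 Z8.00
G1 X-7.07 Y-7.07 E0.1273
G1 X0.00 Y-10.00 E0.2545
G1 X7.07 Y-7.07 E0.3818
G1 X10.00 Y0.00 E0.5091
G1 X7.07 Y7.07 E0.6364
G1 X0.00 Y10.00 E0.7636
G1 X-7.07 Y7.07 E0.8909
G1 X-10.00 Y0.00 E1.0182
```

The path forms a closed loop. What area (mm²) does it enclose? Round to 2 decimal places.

282.80 mm²

Apply the shoelace formula to the sequence of (X, Y) vertices; enclosed area = 282.80 mm².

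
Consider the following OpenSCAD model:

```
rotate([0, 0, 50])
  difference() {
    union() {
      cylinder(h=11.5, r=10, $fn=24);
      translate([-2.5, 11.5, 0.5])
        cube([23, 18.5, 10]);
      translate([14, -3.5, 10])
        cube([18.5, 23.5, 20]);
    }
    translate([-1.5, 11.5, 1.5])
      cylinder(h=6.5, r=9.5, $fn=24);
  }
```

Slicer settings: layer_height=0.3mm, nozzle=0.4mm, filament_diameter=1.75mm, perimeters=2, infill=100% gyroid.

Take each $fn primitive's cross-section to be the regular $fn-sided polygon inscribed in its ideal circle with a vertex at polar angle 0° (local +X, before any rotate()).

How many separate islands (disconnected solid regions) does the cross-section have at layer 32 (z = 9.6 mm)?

2

At z = 9.6 mm: the cylinder: section is a regular 24-gon, circumradius r=10; the cube at (-2.5, 11.5) (footprint 23×18.5) is included at this height; the cube at (14, -3.5) does not reach this height (z outside [10, 30]); Merging all regions: the 2 present regions are separate (no shared area or edge), so areas and boundary lengths simply add and each stays a separate island — 2 connected regions; the cylinder at (-1.5, 11.5) does not reach this height (z outside [1.5, 8]); Taking the first minus the rest: none of the subtracted shapes is present at this height, so the result so far is unchanged — 2 connected regions; (rotated 50° about Z; rotation is an isometry so areas/perimeters/island counts are preserved). Overall, the cross-section has 2 separate islands. Island count = 2.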